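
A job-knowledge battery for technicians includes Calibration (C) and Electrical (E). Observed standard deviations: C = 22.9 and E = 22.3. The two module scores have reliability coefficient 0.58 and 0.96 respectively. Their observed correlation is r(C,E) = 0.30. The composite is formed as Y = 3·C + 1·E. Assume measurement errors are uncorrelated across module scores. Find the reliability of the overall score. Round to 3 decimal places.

Var(Y) = 3²·22.9² + 22.3² + 2·[3·22.9·22.3·0.30] = 5216.98 + 919.206 = 6136.19.
With uncorrelated errors the cross-covariances are all true-score covariance, so they carry over unchanged; only the diagonal terms shrink to ρᵢσᵢ².
True-score variance = [3²·22.9²·0.58 + 22.3²·0.96] + 919.206 = 3214.82 + 919.206 = 4134.02.
Reliability = 4134.02 / 6136.19 = 0.674.

0.674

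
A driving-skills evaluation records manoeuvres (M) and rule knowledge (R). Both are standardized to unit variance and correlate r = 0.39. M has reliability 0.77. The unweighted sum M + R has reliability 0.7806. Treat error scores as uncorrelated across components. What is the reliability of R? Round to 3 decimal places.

0.620

Var(M+R) = 2 + 2·0.39 = 2.780.
True-score variance = ρ_M + ρ_R + 2·0.39, so 0.7806 = (0.77 + ρ_R + 0.78) / 2.780.
ρ_R = 0.7806·2.780 − 0.77 − 0.78 = 0.620.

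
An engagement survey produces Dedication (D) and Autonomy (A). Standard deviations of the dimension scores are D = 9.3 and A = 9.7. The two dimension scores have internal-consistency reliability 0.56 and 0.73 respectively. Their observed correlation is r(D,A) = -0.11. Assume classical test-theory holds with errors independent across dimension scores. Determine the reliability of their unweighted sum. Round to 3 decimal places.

0.605

Var(D+A) = 9.3² + 9.7² + 2·[9.3·9.7·(-0.11)] = 180.58 − 19.8462 = 160.734.
Because errors are independent across components, Cov(Tᵢ,Tⱼ) = Cov(Xᵢ,Xⱼ); the off-diagonal part of the true-score variance is the same as above.
True-score variance = [9.3²·0.56 + 9.7²·0.73] − 19.8462 = 117.12 − 19.8462 = 97.2739.
Reliability = 97.2739 / 160.734 = 0.605.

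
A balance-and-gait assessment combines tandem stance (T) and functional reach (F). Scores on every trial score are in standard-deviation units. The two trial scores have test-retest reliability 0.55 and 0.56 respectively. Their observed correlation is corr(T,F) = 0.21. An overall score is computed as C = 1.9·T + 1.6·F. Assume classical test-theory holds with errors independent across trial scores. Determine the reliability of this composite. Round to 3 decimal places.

0.631

Var(C) = 1.9² + 1.6² + 2·[3.04·0.21] = 6.17 + 1.2768 = 7.4468.
With uncorrelated errors the cross-covariances are all true-score covariance, so they carry over unchanged; only the diagonal terms shrink to ρᵢσᵢ².
True-score variance = [1.9²·0.55 + 1.6²·0.56] + 1.2768 = 3.4191 + 1.2768 = 4.6959.
Reliability = 4.6959 / 7.4468 = 0.631.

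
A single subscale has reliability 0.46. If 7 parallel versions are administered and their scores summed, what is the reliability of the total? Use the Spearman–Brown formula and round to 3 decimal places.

0.856

ρ_k = kρ / (1 + (k−1)ρ) = 7·0.46 / (1 + 6·0.46) = 3.220 / 3.760 = 0.856.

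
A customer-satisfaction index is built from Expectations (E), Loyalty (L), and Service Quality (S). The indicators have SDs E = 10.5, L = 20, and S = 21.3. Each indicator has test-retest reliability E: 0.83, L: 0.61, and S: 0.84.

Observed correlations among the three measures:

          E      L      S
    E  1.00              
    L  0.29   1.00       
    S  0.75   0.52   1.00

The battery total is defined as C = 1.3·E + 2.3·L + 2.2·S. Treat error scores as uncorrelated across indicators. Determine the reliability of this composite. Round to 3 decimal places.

0.850

Var(C) = 1.3²·10.5² + 2.3²·20² + 2.2²·21.3² + 2·[2.99·10.5·20·0.29 + 2.86·10.5·21.3·0.75 + 5.06·20·21.3·0.52] = 4498.18 + 3565.42 = 8063.6.
Under uncorrelated errors the observed covariances equal the true-score covariances, so only the own-variance terms attenuate.
True-score variance = [1.3²·10.5²·0.83 + 2.3²·20²·0.61 + 2.2²·21.3²·0.84] + 3565.42 = 3289.93 + 3565.42 = 6855.35.
Reliability = 6855.35 / 8063.6 = 0.850.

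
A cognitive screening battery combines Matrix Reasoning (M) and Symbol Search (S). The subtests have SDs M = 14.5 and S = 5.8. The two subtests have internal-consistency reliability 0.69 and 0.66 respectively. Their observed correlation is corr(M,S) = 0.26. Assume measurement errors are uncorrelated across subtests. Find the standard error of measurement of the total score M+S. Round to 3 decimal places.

8.753

Var(total) = 243.89 + 43.732 = 287.622.
True-score variance = 167.275 + 43.732 = 211.007, so reliability = 0.7336.
Error variance = 287.622 − 211.007 = 76.6151; SEM = √76.6151 = 8.753.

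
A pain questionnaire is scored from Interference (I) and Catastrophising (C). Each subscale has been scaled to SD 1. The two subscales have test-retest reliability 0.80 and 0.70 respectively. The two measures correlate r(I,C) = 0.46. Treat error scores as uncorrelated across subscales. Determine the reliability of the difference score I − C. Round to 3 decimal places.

0.537

Var(I−C) = 1 + 1 − 2·0.46 = 2 − 0.92 = 1.08.
Because errors are independent across components, Cov(Tᵢ,Tⱼ) = Cov(Xᵢ,Xⱼ); the off-diagonal part of the true-score variance is the same as above.
True-score variance = [0.80 + 0.70] − 0.92 = 1.5 − 0.92 = 0.58.
Reliability = 0.58 / 1.08 = 0.537.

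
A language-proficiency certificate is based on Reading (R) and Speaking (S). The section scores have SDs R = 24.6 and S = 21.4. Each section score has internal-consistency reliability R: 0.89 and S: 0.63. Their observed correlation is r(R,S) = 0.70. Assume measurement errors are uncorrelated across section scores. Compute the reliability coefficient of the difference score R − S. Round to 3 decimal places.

Var(R−S) = 24.6² + 21.4² − 2·24.6·21.4·0.70 = 1063.12 − 737.016 = 326.104.
Because errors are independent across components, Cov(Tᵢ,Tⱼ) = Cov(Xᵢ,Xⱼ); the off-diagonal part of the true-score variance is the same as above.
True-score variance = [24.6²·0.89 + 21.4²·0.63] − 737.016 = 827.107 − 737.016 = 90.0912.
Reliability = 90.0912 / 326.104 = 0.276.

0.276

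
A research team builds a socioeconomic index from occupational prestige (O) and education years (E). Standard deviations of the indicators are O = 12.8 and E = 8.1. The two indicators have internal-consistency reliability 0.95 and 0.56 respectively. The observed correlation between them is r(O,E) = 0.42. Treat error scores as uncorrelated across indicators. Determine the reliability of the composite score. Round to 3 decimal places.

Var(O+E) = 12.8² + 8.1² + 2·[12.8·8.1·0.42] = 229.45 + 87.0912 = 316.541.
Under uncorrelated errors the observed covariances equal the true-score covariances, so only the own-variance terms attenuate.
True-score variance = [12.8²·0.95 + 8.1²·0.56] + 87.0912 = 192.39 + 87.0912 = 279.481.
Reliability = 279.481 / 316.541 = 0.883.

0.883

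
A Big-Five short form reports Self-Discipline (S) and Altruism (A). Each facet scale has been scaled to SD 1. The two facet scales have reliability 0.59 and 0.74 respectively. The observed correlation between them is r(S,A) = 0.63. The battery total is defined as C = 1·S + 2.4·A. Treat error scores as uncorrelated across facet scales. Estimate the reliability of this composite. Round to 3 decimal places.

0.805

Var(C) = 1 + 2.4² + 2·[2.4·0.63] = 6.76 + 3.024 = 9.784.
With uncorrelated errors the cross-covariances are all true-score covariance, so they carry over unchanged; only the diagonal terms shrink to ρᵢσᵢ².
True-score variance = [0.59 + 2.4²·0.74] + 3.024 = 4.8524 + 3.024 = 7.8764.
Reliability = 7.8764 / 9.784 = 0.805.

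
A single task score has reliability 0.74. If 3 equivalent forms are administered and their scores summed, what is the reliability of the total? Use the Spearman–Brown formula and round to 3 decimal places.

ρ_k = kρ / (1 + (k−1)ρ) = 3·0.74 / (1 + 2·0.74) = 2.220 / 2.480 = 0.895.

0.895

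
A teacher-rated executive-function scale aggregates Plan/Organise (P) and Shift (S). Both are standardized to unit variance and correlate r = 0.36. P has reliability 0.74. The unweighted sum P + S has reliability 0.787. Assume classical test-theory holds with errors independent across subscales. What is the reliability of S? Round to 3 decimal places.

0.681

Var(P+S) = 2 + 2·0.36 = 2.720.
True-score variance = ρ_P + ρ_S + 2·0.36, so 0.787 = (0.74 + ρ_S + 0.72) / 2.720.
ρ_S = 0.787·2.720 − 0.74 − 0.72 = 0.681.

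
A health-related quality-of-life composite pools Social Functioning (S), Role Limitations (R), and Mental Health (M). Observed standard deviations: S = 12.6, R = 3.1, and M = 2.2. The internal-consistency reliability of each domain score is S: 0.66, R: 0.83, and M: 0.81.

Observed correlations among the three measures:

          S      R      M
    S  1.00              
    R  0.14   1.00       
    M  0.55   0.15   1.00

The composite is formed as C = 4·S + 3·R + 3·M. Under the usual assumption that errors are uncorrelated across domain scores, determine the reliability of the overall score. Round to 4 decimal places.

Var(C) = 4²·12.6² + 3²·3.1² + 3²·2.2² + 2·[12·12.6·3.1·0.14 + 12·12.6·2.2·0.55 + 9·3.1·2.2·0.15] = 2670.21 + 515.56 = 3185.77.
With uncorrelated errors the cross-covariances are all true-score covariance, so they carry over unchanged; only the diagonal terms shrink to ρᵢσᵢ².
True-score variance = [4²·12.6²·0.66 + 3²·3.1²·0.83 + 3²·2.2²·0.81] + 515.56 = 1783.58 + 515.56 = 2299.14.
Reliability = 2299.14 / 3185.77 = 0.7217.

0.7217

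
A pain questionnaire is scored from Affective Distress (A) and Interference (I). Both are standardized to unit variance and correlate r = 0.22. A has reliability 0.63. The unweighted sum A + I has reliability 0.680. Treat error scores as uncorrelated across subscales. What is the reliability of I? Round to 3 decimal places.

Var(A+I) = 2 + 2·0.22 = 2.440.
True-score variance = ρ_A + ρ_I + 2·0.22, so 0.680 = (0.63 + ρ_I + 0.44) / 2.440.
ρ_I = 0.680·2.440 − 0.63 − 0.44 = 0.589.

0.589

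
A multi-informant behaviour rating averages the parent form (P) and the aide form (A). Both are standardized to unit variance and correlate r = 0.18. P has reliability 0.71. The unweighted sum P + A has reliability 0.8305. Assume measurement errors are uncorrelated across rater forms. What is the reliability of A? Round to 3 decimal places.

Var(P+A) = 2 + 2·0.18 = 2.360.
True-score variance = ρ_P + ρ_A + 2·0.18, so 0.8305 = (0.71 + ρ_A + 0.36) / 2.360.
ρ_A = 0.8305·2.360 − 0.71 − 0.36 = 0.890.

0.890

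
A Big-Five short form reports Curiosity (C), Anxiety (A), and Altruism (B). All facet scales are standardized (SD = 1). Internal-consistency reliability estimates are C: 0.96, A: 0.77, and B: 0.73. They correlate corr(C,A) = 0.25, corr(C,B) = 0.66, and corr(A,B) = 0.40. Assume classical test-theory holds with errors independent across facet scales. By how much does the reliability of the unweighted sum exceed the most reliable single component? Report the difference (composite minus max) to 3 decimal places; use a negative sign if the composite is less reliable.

Var(sum) = 3 + 2.62 = 5.62; true-score variance = 2.46 + 2.62 = 5.08; composite reliability = 0.9039.
Max component reliability = 0.9600.
Difference = 0.9039 − 0.9600 = -0.056.

-0.056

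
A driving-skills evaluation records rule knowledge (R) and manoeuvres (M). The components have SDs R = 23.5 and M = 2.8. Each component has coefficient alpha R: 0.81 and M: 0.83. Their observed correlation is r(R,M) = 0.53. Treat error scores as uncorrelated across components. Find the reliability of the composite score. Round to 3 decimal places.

Var(R+M) = 23.5² + 2.8² + 2·[23.5·2.8·0.53] = 560.09 + 69.748 = 629.838.
Under uncorrelated errors the observed covariances equal the true-score covariances, so only the own-variance terms attenuate.
True-score variance = [23.5²·0.81 + 2.8²·0.83] + 69.748 = 453.83 + 69.748 = 523.578.
Reliability = 523.578 / 629.838 = 0.831.

0.831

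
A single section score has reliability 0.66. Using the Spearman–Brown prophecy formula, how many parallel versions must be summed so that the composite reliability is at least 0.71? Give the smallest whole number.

k ≥ ρ*(1−ρ₁)/(ρ₁(1−ρ*)) = 0.71·0.34 / (0.66·0.29) = 1.261.
Smallest integer k = 2.

2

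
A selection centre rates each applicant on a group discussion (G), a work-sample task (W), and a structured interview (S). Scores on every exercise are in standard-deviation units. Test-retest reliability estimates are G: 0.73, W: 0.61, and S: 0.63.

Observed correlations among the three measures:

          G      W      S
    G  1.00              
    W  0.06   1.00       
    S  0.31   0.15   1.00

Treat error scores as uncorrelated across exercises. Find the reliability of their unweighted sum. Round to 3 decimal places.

Var(G+W+S) = 3 + 2·[0.06 + 0.31 + 0.15] = 3 + 1.04 = 4.04.
Because errors are independent across components, Cov(Tᵢ,Tⱼ) = Cov(Xᵢ,Xⱼ); the off-diagonal part of the true-score variance is the same as above.
True-score variance = [0.73 + 0.61 + 0.63] + 1.04 = 1.97 + 1.04 = 3.01.
Reliability = 3.01 / 4.04 = 0.745.

0.745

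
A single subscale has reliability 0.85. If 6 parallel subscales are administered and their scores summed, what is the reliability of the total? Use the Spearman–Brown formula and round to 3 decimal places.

0.971

ρ_k = kρ / (1 + (k−1)ρ) = 6·0.85 / (1 + 5·0.85) = 5.100 / 5.250 = 0.971.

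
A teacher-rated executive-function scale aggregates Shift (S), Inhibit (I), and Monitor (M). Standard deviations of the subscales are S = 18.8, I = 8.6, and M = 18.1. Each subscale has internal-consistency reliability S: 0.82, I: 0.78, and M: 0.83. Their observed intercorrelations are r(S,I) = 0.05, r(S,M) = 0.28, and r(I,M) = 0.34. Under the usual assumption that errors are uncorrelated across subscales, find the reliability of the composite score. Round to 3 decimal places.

0.873

Var(S+I+M) = 18.8² + 8.6² + 18.1² + 2·[18.8·8.6·0.05 + 18.8·18.1·0.28 + 8.6·18.1·0.34] = 755.01 + 312.574 = 1067.58.
Under uncorrelated errors the observed covariances equal the true-score covariances, so only the own-variance terms attenuate.
True-score variance = [18.8²·0.82 + 8.6²·0.78 + 18.1²·0.83] + 312.574 = 619.426 + 312.574 = 932.
Reliability = 932 / 1067.58 = 0.873.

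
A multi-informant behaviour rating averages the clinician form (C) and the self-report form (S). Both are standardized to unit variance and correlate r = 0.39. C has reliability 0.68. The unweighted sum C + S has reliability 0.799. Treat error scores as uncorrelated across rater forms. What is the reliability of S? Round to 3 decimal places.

0.761

Var(C+S) = 2 + 2·0.39 = 2.780.
True-score variance = ρ_C + ρ_S + 2·0.39, so 0.799 = (0.68 + ρ_S + 0.78) / 2.780.
ρ_S = 0.799·2.780 − 0.68 − 0.78 = 0.761.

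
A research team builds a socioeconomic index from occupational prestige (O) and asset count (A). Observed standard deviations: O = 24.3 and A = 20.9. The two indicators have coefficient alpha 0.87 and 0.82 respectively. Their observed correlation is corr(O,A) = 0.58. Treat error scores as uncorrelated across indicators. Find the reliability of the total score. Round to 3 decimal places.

Var(O+A) = 24.3² + 20.9² + 2·[24.3·20.9·0.58] = 1027.3 + 589.129 = 1616.43.
Under uncorrelated errors the observed covariances equal the true-score covariances, so only the own-variance terms attenuate.
True-score variance = [24.3²·0.87 + 20.9²·0.82] + 589.129 = 871.91 + 589.129 = 1461.04.
Reliability = 1461.04 / 1616.43 = 0.904.

0.904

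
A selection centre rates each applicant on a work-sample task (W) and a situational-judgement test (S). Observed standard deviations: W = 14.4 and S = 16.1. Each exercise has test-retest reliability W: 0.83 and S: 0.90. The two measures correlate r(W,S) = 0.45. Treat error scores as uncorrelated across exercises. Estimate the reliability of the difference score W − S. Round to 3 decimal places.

Var(W−S) = 14.4² + 16.1² − 2·14.4·16.1·0.45 = 466.57 − 208.656 = 257.914.
Under uncorrelated errors the observed covariances equal the true-score covariances, so only the own-variance terms attenuate.
True-score variance = [14.4²·0.83 + 16.1²·0.90] − 208.656 = 405.398 − 208.656 = 196.742.
Reliability = 196.742 / 257.914 = 0.763.

0.763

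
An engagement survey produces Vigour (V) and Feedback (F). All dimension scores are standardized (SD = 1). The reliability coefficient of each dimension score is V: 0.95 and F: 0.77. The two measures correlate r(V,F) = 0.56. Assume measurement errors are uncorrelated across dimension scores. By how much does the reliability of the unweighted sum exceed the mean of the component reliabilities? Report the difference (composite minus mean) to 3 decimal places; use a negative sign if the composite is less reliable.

0.050

Var(sum) = 2 + 1.12 = 3.12; true-score variance = 1.72 + 1.12 = 2.84; composite reliability = 0.9103.
Mean component reliability = 0.8600.
Difference = 0.9103 − 0.8600 = 0.050.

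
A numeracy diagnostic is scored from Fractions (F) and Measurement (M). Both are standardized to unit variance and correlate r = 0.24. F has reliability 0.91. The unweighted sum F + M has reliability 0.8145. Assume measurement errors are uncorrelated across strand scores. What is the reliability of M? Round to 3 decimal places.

0.630

Var(F+M) = 2 + 2·0.24 = 2.480.
True-score variance = ρ_F + ρ_M + 2·0.24, so 0.8145 = (0.91 + ρ_M + 0.48) / 2.480.
ρ_M = 0.8145·2.480 − 0.91 − 0.48 = 0.630.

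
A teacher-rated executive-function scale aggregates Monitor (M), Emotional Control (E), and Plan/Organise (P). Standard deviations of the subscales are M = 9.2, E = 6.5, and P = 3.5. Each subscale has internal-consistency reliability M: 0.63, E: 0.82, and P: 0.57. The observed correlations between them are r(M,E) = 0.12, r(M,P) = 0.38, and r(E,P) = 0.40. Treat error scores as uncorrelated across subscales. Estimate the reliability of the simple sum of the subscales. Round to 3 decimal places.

Var(M+E+P) = 9.2² + 6.5² + 3.5² + 2·[9.2·6.5·0.12 + 9.2·3.5·0.38 + 6.5·3.5·0.40] = 139.14 + 57.024 = 196.164.
With uncorrelated errors the cross-covariances are all true-score covariance, so they carry over unchanged; only the diagonal terms shrink to ρᵢσᵢ².
True-score variance = [9.2²·0.63 + 6.5²·0.82 + 3.5²·0.57] + 57.024 = 94.9507 + 57.024 = 151.975.
Reliability = 151.975 / 196.164 = 0.775.

0.775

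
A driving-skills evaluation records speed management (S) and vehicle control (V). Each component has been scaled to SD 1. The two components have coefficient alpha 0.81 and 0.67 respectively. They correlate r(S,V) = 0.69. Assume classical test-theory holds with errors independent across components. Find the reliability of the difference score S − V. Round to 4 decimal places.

0.1613

Var(S−V) = 1 + 1 − 2·0.69 = 2 − 1.38 = 0.62.
Because errors are independent across components, Cov(Tᵢ,Tⱼ) = Cov(Xᵢ,Xⱼ); the off-diagonal part of the true-score variance is the same as above.
True-score variance = [0.81 + 0.67] − 1.38 = 1.48 − 1.38 = 0.1.
Reliability = 0.1 / 0.62 = 0.1613.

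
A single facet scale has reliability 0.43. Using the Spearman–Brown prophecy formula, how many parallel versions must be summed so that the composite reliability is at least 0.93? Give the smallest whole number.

k ≥ ρ*(1−ρ₁)/(ρ₁(1−ρ*)) = 0.93·0.57 / (0.43·0.07) = 17.611.
Smallest integer k = 18.

18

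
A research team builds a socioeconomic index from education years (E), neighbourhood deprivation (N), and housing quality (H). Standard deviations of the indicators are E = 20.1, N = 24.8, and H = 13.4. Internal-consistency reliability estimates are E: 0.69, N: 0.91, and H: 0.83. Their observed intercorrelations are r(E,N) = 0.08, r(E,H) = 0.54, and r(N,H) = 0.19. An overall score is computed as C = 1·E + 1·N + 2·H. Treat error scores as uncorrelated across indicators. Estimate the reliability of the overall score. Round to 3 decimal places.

Var(C) = 20.1² + 24.8² + 2²·13.4² + 2·[20.1·24.8·0.08 + 2·20.1·13.4·0.54 + 2·24.8·13.4·0.19] = 1737.29 + 914.094 = 2651.38.
Under uncorrelated errors the observed covariances equal the true-score covariances, so only the own-variance terms attenuate.
True-score variance = [20.1²·0.69 + 24.8²·0.91 + 2²·13.4²·0.83] + 914.094 = 1434.59 + 914.094 = 2348.69.
Reliability = 2348.69 / 2651.38 = 0.886.

0.886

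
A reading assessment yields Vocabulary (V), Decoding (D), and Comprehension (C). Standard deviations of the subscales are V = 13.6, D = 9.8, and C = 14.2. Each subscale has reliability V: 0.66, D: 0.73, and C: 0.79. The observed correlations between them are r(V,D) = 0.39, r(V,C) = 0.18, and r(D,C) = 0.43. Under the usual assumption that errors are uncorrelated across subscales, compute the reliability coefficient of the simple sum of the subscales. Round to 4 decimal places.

Var(V+D+C) = 13.6² + 9.8² + 14.2² + 2·[13.6·9.8·0.39 + 13.6·14.2·0.18 + 9.8·14.2·0.43] = 482.64 + 293.159 = 775.799.
Under uncorrelated errors the observed covariances equal the true-score covariances, so only the own-variance terms attenuate.
True-score variance = [13.6²·0.66 + 9.8²·0.73 + 14.2²·0.79] + 293.159 = 351.478 + 293.159 = 644.638.
Reliability = 644.638 / 775.799 = 0.8309.

0.8309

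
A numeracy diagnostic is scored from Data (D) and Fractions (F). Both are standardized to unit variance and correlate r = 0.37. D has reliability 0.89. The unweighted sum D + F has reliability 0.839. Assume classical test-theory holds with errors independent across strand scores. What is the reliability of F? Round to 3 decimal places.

Var(D+F) = 2 + 2·0.37 = 2.740.
True-score variance = ρ_D + ρ_F + 2·0.37, so 0.839 = (0.89 + ρ_F + 0.74) / 2.740.
ρ_F = 0.839·2.740 − 0.89 − 0.74 = 0.669.

0.669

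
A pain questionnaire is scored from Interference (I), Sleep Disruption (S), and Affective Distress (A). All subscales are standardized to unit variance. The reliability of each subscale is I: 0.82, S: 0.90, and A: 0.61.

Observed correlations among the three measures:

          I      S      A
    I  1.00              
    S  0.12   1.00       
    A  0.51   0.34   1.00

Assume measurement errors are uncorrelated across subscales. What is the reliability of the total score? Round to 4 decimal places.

Var(I+S+A) = 3 + 2·[0.12 + 0.51 + 0.34] = 3 + 1.94 = 4.94.
Because errors are independent across components, Cov(Tᵢ,Tⱼ) = Cov(Xᵢ,Xⱼ); the off-diagonal part of the true-score variance is the same as above.
True-score variance = [0.82 + 0.90 + 0.61] + 1.94 = 2.33 + 1.94 = 4.27.
Reliability = 4.27 / 4.94 = 0.8644.

0.8644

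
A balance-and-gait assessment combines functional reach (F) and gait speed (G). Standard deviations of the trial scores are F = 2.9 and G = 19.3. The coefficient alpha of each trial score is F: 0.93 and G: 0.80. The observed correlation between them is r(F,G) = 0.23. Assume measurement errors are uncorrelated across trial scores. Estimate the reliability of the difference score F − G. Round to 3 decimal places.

Var(F−G) = 2.9² + 19.3² − 2·2.9·19.3·0.23 = 380.9 − 25.7462 = 355.154.
Under uncorrelated errors the observed covariances equal the true-score covariances, so only the own-variance terms attenuate.
True-score variance = [2.9²·0.93 + 19.3²·0.80] − 25.7462 = 305.813 − 25.7462 = 280.067.
Reliability = 280.067 / 355.154 = 0.789.

0.789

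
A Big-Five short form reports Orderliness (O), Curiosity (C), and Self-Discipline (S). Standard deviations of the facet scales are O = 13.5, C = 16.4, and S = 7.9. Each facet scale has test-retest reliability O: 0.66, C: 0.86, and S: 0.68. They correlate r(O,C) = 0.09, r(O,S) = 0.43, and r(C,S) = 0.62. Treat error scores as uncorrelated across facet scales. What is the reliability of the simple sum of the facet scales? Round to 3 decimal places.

Var(O+C+S) = 13.5² + 16.4² + 7.9² + 2·[13.5·16.4·0.09 + 13.5·7.9·0.43 + 16.4·7.9·0.62] = 513.62 + 292.225 = 805.845.
Because errors are independent across components, Cov(Tᵢ,Tⱼ) = Cov(Xᵢ,Xⱼ); the off-diagonal part of the true-score variance is the same as above.
True-score variance = [13.5²·0.66 + 16.4²·0.86 + 7.9²·0.68] + 292.225 = 394.029 + 292.225 = 686.255.
Reliability = 686.255 / 805.845 = 0.852.

0.852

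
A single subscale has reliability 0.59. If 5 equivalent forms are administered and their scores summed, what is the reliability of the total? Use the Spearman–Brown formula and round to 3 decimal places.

0.878

ρ_k = kρ / (1 + (k−1)ρ) = 5·0.59 / (1 + 4·0.59) = 2.950 / 3.360 = 0.878.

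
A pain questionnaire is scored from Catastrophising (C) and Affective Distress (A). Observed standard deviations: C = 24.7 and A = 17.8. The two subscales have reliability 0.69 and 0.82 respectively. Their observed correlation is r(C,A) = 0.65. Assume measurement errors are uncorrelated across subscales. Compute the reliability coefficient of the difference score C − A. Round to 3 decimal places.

0.307

Var(C−A) = 24.7² + 17.8² − 2·24.7·17.8·0.65 = 926.93 − 571.558 = 355.372.
Under uncorrelated errors the observed covariances equal the true-score covariances, so only the own-variance terms attenuate.
True-score variance = [24.7²·0.69 + 17.8²·0.82] − 571.558 = 680.771 − 571.558 = 109.213.
Reliability = 109.213 / 355.372 = 0.307.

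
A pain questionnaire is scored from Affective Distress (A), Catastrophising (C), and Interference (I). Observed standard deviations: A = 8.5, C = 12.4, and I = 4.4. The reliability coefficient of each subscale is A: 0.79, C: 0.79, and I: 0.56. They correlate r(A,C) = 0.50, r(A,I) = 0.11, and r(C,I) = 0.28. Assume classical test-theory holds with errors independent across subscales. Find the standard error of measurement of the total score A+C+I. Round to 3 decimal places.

Var(total) = 245.37 + 144.182 = 389.552.
True-score variance = 189.39 + 144.182 = 333.571, so reliability = 0.8563.
Error variance = 389.552 − 333.571 = 55.9805; SEM = √55.9805 = 7.482.

7.482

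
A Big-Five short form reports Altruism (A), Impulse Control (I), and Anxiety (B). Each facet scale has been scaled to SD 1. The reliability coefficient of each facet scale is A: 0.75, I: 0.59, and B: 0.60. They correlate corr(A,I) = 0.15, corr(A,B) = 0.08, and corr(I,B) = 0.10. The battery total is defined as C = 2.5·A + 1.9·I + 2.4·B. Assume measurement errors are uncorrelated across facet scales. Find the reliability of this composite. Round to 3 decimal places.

0.717

Var(C) = 2.5² + 1.9² + 2.4² + 2·[4.75·0.15 + 6·0.08 + 4.56·0.10] = 15.62 + 3.297 = 18.917.
Under uncorrelated errors the observed covariances equal the true-score covariances, so only the own-variance terms attenuate.
True-score variance = [2.5²·0.75 + 1.9²·0.59 + 2.4²·0.60] + 3.297 = 10.2734 + 3.297 = 13.5704.
Reliability = 13.5704 / 18.917 = 0.717.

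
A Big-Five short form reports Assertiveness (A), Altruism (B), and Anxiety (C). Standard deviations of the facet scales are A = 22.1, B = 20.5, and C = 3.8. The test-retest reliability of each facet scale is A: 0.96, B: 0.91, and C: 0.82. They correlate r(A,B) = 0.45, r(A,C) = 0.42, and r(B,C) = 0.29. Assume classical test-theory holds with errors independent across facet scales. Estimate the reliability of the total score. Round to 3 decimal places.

0.959

Var(A+B+C) = 22.1² + 20.5² + 3.8² + 2·[22.1·20.5·0.45 + 22.1·3.8·0.42 + 20.5·3.8·0.29] = 923.1 + 523.47 = 1446.57.
Because errors are independent across components, Cov(Tᵢ,Tⱼ) = Cov(Xᵢ,Xⱼ); the off-diagonal part of the true-score variance is the same as above.
True-score variance = [22.1²·0.96 + 20.5²·0.91 + 3.8²·0.82] + 523.47 = 863.142 + 523.47 = 1386.61.
Reliability = 1386.61 / 1446.57 = 0.959.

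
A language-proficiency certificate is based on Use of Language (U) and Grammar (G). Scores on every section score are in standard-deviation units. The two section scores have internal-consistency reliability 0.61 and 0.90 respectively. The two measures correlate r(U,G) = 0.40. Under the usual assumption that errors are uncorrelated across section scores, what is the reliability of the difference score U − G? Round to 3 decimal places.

0.592

Var(U−G) = 1 + 1 − 2·0.40 = 2 − 0.8 = 1.2.
With uncorrelated errors the cross-covariances are all true-score covariance, so they carry over unchanged; only the diagonal terms shrink to ρᵢσᵢ².
True-score variance = [0.61 + 0.90] − 0.8 = 1.51 − 0.8 = 0.71.
Reliability = 0.71 / 1.2 = 0.592.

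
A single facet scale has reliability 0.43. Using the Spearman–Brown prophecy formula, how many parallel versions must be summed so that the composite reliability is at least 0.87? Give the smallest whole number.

k ≥ ρ*(1−ρ₁)/(ρ₁(1−ρ*)) = 0.87·0.57 / (0.43·0.13) = 8.871.
Smallest integer k = 9.

9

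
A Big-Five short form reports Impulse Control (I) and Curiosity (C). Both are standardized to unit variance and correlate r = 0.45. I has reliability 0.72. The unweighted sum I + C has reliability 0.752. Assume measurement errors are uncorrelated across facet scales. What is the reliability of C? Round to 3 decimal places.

Var(I+C) = 2 + 2·0.45 = 2.900.
True-score variance = ρ_I + ρ_C + 2·0.45, so 0.752 = (0.72 + ρ_C + 0.90) / 2.900.
ρ_C = 0.752·2.900 − 0.72 − 0.90 = 0.561.

0.561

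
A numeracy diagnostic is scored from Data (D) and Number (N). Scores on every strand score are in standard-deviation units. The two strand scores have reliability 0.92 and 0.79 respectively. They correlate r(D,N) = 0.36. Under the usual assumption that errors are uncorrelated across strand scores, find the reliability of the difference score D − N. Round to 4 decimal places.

0.7734

Var(D−N) = 1 + 1 − 2·0.36 = 2 − 0.72 = 1.28.
Under uncorrelated errors the observed covariances equal the true-score covariances, so only the own-variance terms attenuate.
True-score variance = [0.92 + 0.79] − 0.72 = 1.71 − 0.72 = 0.99.
Reliability = 0.99 / 1.28 = 0.7734.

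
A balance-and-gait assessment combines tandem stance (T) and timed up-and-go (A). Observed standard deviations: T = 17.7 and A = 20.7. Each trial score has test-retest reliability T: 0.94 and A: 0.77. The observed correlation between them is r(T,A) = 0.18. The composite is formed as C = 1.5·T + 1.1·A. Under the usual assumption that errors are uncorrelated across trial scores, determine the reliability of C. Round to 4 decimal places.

Var(C) = 1.5²·17.7² + 1.1²·20.7² + 2·[1.65·17.7·20.7·0.18] = 1223.38 + 217.636 = 1441.01.
Under uncorrelated errors the observed covariances equal the true-score covariances, so only the own-variance terms attenuate.
True-score variance = [1.5²·17.7²·0.94 + 1.1²·20.7²·0.77] + 217.636 = 1061.83 + 217.636 = 1279.47.
Reliability = 1279.47 / 1441.01 = 0.8879.

0.8879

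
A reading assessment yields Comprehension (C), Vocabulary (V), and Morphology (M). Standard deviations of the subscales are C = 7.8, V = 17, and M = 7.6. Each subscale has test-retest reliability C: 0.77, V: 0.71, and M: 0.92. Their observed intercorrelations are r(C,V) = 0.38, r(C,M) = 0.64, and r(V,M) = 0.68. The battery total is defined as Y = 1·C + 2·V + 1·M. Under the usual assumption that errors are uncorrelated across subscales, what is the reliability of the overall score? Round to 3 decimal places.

0.814

Var(Y) = 7.8² + 2²·17² + 7.6² + 2·[2·7.8·17·0.38 + 7.8·7.6·0.64 + 2·17·7.6·0.68] = 1274.6 + 628.854 = 1903.45.
With uncorrelated errors the cross-covariances are all true-score covariance, so they carry over unchanged; only the diagonal terms shrink to ρᵢσᵢ².
True-score variance = [7.8²·0.77 + 2²·17²·0.71 + 7.6²·0.92] + 628.854 = 920.746 + 628.854 = 1549.6.
Reliability = 1549.6 / 1903.45 = 0.814.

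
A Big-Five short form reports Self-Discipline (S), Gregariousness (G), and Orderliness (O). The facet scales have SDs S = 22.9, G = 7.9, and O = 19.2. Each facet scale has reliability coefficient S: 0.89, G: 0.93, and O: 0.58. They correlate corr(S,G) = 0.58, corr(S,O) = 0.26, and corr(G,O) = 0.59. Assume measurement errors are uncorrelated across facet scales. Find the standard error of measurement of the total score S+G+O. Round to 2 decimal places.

Var(total) = 955.46 + 617.472 = 1572.93.
True-score variance = 738.577 + 617.472 = 1356.05, so reliability = 0.8621.
Error variance = 1572.93 − 1356.05 = 216.883; SEM = √216.883 = 14.73.

14.73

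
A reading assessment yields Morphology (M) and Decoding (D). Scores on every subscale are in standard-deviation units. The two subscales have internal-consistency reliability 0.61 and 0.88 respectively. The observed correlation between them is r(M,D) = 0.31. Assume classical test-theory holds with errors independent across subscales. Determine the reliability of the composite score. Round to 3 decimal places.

Var(M+D) = 2 + 2·[0.31] = 2 + 0.62 = 2.62.
Under uncorrelated errors the observed covariances equal the true-score covariances, so only the own-variance terms attenuate.
True-score variance = [0.61 + 0.88] + 0.62 = 1.49 + 0.62 = 2.11.
Reliability = 2.11 / 2.62 = 0.805.

0.805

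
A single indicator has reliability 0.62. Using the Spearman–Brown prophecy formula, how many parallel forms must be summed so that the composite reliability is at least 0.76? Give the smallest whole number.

k ≥ ρ*(1−ρ₁)/(ρ₁(1−ρ*)) = 0.76·0.38 / (0.62·0.24) = 1.941.
Smallest integer k = 2.

2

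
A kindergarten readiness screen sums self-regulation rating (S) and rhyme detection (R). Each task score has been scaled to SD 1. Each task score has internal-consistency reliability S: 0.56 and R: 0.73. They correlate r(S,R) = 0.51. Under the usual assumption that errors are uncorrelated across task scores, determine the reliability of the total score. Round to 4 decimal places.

0.7649

Var(S+R) = 2 + 2·[0.51] = 2 + 1.02 = 3.02.
Because errors are independent across components, Cov(Tᵢ,Tⱼ) = Cov(Xᵢ,Xⱼ); the off-diagonal part of the true-score variance is the same as above.
True-score variance = [0.56 + 0.73] + 1.02 = 1.29 + 1.02 = 2.31.
Reliability = 2.31 / 3.02 = 0.7649.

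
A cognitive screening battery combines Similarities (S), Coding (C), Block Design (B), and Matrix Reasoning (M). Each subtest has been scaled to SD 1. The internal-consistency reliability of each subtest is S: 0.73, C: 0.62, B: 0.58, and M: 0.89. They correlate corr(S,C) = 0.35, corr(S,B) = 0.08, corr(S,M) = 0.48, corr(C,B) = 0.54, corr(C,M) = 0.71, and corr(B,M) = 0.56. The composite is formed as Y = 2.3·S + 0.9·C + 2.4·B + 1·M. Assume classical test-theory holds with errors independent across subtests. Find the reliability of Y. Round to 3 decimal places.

Var(Y) = 2.3² + 0.9² + 2.4² + 1 + 2·[2.07·0.35 + 5.52·0.08 + 2.3·0.48 + 2.16·0.54 + 0.9·0.71 + 2.4·0.56] = 12.86 + 10.839 = 23.699.
Because errors are independent across components, Cov(Tᵢ,Tⱼ) = Cov(Xᵢ,Xⱼ); the off-diagonal part of the true-score variance is the same as above.
True-score variance = [2.3²·0.73 + 0.9²·0.62 + 2.4²·0.58 + 0.89] + 10.839 = 8.5947 + 10.839 = 19.4337.
Reliability = 19.4337 / 23.699 = 0.820.

0.820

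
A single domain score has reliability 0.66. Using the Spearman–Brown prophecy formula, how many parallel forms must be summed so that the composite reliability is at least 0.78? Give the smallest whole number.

2

k ≥ ρ*(1−ρ₁)/(ρ₁(1−ρ*)) = 0.78·0.34 / (0.66·0.22) = 1.826.
Smallest integer k = 2.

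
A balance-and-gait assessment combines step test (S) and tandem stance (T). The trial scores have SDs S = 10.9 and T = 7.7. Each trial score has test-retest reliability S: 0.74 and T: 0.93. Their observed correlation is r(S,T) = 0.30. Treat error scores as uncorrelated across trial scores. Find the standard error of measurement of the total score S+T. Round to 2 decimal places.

5.92

Var(total) = 178.1 + 50.358 = 228.458.
True-score variance = 143.059 + 50.358 = 193.417, so reliability = 0.8466.
Error variance = 228.458 − 193.417 = 35.0409; SEM = √35.0409 = 5.92.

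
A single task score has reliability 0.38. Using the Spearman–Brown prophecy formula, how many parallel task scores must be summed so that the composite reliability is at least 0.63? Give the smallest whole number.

k ≥ ρ*(1−ρ₁)/(ρ₁(1−ρ*)) = 0.63·0.62 / (0.38·0.37) = 2.778.
Smallest integer k = 3.

3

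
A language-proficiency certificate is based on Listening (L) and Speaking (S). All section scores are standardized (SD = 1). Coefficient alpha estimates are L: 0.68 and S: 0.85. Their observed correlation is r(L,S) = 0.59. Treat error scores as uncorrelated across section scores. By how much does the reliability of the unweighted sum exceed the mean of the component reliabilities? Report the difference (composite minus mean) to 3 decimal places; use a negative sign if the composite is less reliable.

Var(sum) = 2 + 1.18 = 3.18; true-score variance = 1.53 + 1.18 = 2.71; composite reliability = 0.8522.
Mean component reliability = 0.7650.
Difference = 0.8522 − 0.7650 = 0.087.

0.087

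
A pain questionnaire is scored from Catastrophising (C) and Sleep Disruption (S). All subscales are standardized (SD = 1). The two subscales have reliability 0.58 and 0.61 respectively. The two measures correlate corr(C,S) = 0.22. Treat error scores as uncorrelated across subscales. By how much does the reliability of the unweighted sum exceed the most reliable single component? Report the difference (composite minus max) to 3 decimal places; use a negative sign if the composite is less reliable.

Var(sum) = 2 + 0.44 = 2.44; true-score variance = 1.19 + 0.44 = 1.63; composite reliability = 0.6680.
Max component reliability = 0.6100.
Difference = 0.6680 − 0.6100 = 0.058.

0.058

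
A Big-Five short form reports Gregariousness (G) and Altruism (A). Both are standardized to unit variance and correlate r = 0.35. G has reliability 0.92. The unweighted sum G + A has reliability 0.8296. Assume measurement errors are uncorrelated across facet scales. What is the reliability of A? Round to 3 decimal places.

Var(G+A) = 2 + 2·0.35 = 2.700.
True-score variance = ρ_G + ρ_A + 2·0.35, so 0.8296 = (0.92 + ρ_A + 0.70) / 2.700.
ρ_A = 0.8296·2.700 − 0.92 − 0.70 = 0.620.

0.620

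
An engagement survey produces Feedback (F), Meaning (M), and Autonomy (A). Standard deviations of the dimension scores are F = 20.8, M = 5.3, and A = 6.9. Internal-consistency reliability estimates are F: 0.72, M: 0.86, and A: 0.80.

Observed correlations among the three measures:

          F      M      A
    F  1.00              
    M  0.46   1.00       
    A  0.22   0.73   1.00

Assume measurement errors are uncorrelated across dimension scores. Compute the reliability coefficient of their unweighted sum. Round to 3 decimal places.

0.815

Var(F+M+A) = 20.8² + 5.3² + 6.9² + 2·[20.8·5.3·0.46 + 20.8·6.9·0.22 + 5.3·6.9·0.73] = 508.34 + 217.962 = 726.302.
With uncorrelated errors the cross-covariances are all true-score covariance, so they carry over unchanged; only the diagonal terms shrink to ρᵢσᵢ².
True-score variance = [20.8²·0.72 + 5.3²·0.86 + 6.9²·0.80] + 217.962 = 373.746 + 217.962 = 591.708.
Reliability = 591.708 / 726.302 = 0.815.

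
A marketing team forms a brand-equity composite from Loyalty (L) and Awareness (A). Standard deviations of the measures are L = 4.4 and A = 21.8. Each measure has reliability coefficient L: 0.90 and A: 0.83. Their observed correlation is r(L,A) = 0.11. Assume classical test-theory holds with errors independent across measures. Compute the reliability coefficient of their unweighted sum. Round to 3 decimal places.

0.840

Var(L+A) = 4.4² + 21.8² + 2·[4.4·21.8·0.11] = 494.6 + 21.1024 = 515.702.
Because errors are independent across components, Cov(Tᵢ,Tⱼ) = Cov(Xᵢ,Xⱼ); the off-diagonal part of the true-score variance is the same as above.
True-score variance = [4.4²·0.90 + 21.8²·0.83] + 21.1024 = 411.873 + 21.1024 = 432.976.
Reliability = 432.976 / 515.702 = 0.840.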